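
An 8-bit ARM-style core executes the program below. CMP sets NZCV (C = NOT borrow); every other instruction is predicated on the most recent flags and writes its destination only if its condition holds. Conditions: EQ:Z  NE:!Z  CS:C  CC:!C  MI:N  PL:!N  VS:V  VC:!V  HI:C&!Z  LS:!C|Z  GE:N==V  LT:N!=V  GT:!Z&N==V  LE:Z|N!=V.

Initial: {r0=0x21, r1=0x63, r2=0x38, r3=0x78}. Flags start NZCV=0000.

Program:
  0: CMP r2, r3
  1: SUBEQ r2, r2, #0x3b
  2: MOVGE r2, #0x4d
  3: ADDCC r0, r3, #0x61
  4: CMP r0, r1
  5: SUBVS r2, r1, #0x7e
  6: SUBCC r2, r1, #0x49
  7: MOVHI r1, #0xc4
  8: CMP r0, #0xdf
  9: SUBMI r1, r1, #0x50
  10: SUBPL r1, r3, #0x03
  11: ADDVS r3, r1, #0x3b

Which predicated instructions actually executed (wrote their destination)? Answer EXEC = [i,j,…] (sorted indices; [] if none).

0: ✓ CMP  NZCV=1000
1: · SUBEQ
2: · MOVGE
3: ✓ ADDCC  r0←0xd9
4: ✓ CMP  NZCV=0011
5: ✓ SUBVS  r2←0xe5
6: · SUBCC
7: ✓ MOVHI  r1←0xc4
8: ✓ CMP  NZCV=1000
9: ✓ SUBMI  r1←0x74
10: · SUBPL
11: · ADDVS

EXEC = [3,5,7,9]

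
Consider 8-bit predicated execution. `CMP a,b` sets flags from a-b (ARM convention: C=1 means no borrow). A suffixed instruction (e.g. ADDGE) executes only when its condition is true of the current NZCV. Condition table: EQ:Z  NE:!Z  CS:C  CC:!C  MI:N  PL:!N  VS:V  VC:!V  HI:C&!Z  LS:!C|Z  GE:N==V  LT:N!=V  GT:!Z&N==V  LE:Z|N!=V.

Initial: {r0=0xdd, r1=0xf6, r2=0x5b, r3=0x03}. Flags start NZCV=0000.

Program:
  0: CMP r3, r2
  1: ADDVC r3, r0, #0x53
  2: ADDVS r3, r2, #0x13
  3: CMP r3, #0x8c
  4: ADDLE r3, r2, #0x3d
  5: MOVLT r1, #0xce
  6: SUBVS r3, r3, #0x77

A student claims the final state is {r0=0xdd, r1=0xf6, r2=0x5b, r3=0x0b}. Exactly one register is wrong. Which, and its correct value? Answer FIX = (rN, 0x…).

FIX = (r3, 0xb9)

[0] flags=1000 → (cmp)
[1] flags=1000 VC?T → r3=0x30
[2] flags=1000 VS?F → skip
[3] flags=1001 → (cmp)
[4] flags=1001 LE?F → skip
[5] flags=1001 LT?F → skip
[6] flags=1001 VS?T → r3=0xb9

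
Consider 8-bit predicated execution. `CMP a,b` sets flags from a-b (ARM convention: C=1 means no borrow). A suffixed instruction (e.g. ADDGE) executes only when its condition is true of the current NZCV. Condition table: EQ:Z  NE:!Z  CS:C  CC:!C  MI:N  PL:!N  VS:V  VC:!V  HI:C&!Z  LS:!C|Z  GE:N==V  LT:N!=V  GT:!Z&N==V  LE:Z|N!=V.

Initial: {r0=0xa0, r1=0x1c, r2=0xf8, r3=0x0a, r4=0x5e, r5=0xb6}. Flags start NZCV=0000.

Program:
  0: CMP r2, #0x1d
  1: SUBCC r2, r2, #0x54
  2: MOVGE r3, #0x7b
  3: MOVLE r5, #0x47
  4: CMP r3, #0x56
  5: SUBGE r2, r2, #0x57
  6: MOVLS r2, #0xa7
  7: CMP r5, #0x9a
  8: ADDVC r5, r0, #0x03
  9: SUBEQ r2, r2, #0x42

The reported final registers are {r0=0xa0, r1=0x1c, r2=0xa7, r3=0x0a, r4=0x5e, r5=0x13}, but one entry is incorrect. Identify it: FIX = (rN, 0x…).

0: ✓ CMP  NZCV=1010
1: · SUBCC
2: · MOVGE
3: ✓ MOVLE  r5←0x47
4: ✓ CMP  NZCV=1000
5: · SUBGE
6: ✓ MOVLS  r2←0xa7
7: ✓ CMP  NZCV=1001
8: · ADDVC
9: · SUBEQ

FIX = (r5, 0x47)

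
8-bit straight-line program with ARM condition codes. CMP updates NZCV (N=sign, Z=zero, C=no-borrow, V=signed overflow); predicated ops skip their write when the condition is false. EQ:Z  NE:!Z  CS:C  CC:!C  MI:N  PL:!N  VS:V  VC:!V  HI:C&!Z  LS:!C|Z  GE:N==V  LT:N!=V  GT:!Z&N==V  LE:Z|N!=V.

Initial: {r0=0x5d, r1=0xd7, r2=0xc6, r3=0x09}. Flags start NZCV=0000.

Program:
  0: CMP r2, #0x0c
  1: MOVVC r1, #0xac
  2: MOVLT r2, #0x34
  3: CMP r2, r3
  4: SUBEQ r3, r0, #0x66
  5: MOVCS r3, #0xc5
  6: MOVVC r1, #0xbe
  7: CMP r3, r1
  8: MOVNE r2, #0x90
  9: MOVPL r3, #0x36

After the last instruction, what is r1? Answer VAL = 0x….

[0] flags=1010 → (cmp)
[1] flags=1010 VC?T → r1=0xac
[2] flags=1010 LT?T → r2=0x34
[3] flags=0010 → (cmp)
[4] flags=0010 EQ?F → skip
[5] flags=0010 CS?T → r3=0xc5
[6] flags=0010 VC?T → r1=0xbe
[7] flags=0010 → (cmp)
[8] flags=0010 NE?T → r2=0x90
[9] flags=0010 PL?T → r3=0x36

VAL = 0xbe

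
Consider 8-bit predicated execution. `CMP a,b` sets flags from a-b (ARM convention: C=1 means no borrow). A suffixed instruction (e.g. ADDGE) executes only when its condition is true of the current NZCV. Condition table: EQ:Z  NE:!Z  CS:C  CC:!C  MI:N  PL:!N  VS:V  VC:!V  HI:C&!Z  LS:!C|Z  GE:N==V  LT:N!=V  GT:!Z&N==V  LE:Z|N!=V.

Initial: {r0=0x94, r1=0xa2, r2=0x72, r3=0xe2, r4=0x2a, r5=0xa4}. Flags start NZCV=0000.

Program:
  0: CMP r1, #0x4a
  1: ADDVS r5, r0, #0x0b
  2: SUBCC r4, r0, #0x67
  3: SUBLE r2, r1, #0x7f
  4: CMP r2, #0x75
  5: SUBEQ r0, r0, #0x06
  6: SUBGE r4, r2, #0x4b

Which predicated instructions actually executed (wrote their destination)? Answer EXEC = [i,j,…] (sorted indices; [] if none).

EXEC = [1,3]

[0] flags=0011 → (cmp)
[1] flags=0011 VS?T → r5=0x9f
[2] flags=0011 CC?F → skip
[3] flags=0011 LE?T → r2=0x23
[4] flags=1000 → (cmp)
[5] flags=1000 EQ?F → skip
[6] flags=1000 GE?F → skip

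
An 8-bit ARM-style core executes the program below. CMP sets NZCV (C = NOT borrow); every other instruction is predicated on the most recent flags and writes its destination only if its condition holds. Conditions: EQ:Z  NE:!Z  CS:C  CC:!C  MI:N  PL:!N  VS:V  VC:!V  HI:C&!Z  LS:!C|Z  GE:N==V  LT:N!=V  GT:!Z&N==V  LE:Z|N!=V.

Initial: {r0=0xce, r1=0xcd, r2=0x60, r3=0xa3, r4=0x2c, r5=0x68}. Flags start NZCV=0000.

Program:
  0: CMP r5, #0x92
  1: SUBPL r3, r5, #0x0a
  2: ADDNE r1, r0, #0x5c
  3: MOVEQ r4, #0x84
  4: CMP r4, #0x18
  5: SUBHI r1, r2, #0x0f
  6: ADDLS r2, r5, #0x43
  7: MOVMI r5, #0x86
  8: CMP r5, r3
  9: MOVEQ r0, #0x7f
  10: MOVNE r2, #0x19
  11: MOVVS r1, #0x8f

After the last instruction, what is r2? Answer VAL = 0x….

0: ✓ CMP  NZCV=1001
1: · SUBPL
2: ✓ ADDNE  r1←0x2a
3: · MOVEQ
4: ✓ CMP  NZCV=0010
5: ✓ SUBHI  r1←0x51
6: · ADDLS
7: · MOVMI
8: ✓ CMP  NZCV=1001
9: · MOVEQ
10: ✓ MOVNE  r2←0x19
11: ✓ MOVVS  r1←0x8f

VAL = 0x19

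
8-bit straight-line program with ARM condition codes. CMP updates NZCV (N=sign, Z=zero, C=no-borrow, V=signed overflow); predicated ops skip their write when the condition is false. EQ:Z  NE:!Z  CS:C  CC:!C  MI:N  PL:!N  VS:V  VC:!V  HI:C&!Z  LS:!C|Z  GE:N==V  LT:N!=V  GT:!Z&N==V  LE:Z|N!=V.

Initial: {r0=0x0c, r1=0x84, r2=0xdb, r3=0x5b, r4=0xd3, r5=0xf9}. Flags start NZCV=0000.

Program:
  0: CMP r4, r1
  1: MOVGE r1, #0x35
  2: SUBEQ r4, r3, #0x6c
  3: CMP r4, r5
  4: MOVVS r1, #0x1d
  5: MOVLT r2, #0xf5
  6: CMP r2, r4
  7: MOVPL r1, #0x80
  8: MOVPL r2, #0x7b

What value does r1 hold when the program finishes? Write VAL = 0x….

0: ✓ CMP  NZCV=0010
1: ✓ MOVGE  r1←0x35
2: · SUBEQ
3: ✓ CMP  NZCV=1000
4: · MOVVS
5: ✓ MOVLT  r2←0xf5
6: ✓ CMP  NZCV=0010
7: ✓ MOVPL  r1←0x80
8: ✓ MOVPL  r2←0x7b

VAL = 0x80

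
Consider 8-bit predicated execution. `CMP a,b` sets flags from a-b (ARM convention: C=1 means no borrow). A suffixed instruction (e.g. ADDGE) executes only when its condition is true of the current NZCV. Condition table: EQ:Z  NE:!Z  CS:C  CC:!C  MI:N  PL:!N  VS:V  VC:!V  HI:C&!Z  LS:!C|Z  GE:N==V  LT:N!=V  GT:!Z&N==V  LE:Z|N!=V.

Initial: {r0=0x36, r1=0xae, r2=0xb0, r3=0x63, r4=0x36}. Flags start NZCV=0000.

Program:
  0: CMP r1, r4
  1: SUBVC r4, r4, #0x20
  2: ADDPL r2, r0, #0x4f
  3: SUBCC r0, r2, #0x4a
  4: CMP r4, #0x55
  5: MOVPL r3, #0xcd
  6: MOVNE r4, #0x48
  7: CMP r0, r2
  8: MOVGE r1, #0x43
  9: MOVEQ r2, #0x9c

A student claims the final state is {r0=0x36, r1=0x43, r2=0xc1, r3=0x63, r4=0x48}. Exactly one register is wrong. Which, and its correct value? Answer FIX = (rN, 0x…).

FIX = (r2, 0x85)

0: ✓ CMP  NZCV=0011
1: · SUBVC
2: ✓ ADDPL  r2←0x85
3: · SUBCC
4: ✓ CMP  NZCV=1000
5: · MOVPL
6: ✓ MOVNE  r4←0x48
7: ✓ CMP  NZCV=1001
8: ✓ MOVGE  r1←0x43
9: · MOVEQ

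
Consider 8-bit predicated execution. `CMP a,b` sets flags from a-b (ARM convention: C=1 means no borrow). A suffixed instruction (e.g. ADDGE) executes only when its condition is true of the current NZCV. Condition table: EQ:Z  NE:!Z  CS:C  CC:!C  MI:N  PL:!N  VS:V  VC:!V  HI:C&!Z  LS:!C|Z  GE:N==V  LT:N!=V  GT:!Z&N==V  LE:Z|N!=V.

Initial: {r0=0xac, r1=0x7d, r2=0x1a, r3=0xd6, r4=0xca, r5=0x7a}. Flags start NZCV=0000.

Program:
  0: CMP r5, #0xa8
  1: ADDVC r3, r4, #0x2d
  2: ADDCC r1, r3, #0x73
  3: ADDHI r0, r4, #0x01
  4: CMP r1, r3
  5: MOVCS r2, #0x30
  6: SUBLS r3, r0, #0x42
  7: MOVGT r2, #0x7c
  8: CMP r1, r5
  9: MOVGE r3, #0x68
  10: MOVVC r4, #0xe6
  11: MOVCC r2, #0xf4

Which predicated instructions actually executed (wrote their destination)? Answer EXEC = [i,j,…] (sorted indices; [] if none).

0: ✓ CMP  NZCV=1001
1: · ADDVC
2: ✓ ADDCC  r1←0x49
3: · ADDHI
4: ✓ CMP  NZCV=0000
5: · MOVCS
6: ✓ SUBLS  r3←0x6a
7: ✓ MOVGT  r2←0x7c
8: ✓ CMP  NZCV=1000
9: · MOVGE
10: ✓ MOVVC  r4←0xe6
11: ✓ MOVCC  r2←0xf4

EXEC = [2,6,7,10,11]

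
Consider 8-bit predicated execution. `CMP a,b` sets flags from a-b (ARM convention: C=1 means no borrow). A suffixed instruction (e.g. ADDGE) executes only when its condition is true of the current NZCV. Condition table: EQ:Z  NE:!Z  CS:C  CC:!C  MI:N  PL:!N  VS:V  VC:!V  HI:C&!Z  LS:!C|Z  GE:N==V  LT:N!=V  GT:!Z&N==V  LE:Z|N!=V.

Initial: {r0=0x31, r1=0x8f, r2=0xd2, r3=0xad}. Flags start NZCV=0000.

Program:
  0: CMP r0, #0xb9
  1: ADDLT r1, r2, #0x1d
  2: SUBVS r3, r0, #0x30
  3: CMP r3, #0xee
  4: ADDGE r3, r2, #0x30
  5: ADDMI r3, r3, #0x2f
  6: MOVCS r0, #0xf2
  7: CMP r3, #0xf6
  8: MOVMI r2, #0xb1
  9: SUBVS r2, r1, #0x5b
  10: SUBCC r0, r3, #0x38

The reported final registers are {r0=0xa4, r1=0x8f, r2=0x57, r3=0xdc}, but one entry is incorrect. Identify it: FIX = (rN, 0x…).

[0] flags=0000 → (cmp)
[1] flags=0000 LT?F → skip
[2] flags=0000 VS?F → skip
[3] flags=1000 → (cmp)
[4] flags=1000 GE?F → skip
[5] flags=1000 MI?T → r3=0xdc
[6] flags=1000 CS?F → skip
[7] flags=1000 → (cmp)
[8] flags=1000 MI?T → r2=0xb1
[9] flags=1000 VS?F → skip
[10] flags=1000 CC?T → r0=0xa4

FIX = (r2, 0xb1)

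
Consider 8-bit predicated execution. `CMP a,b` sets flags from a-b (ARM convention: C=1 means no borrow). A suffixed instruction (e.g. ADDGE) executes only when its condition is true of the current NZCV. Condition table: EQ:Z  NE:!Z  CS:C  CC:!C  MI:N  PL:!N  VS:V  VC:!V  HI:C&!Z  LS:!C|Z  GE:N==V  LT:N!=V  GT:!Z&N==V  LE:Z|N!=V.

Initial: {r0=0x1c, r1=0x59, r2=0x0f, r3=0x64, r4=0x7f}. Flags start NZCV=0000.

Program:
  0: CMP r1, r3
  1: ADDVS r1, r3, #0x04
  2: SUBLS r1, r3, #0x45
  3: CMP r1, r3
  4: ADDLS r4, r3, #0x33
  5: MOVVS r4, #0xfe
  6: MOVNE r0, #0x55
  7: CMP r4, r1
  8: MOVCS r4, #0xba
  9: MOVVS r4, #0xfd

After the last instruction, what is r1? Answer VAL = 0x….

VAL = 0x1f

[0] flags=1000 → (cmp)
[1] flags=1000 VS?F → skip
[2] flags=1000 LS?T → r1=0x1f
[3] flags=1000 → (cmp)
[4] flags=1000 LS?T → r4=0x97
[5] flags=1000 VS?F → skip
[6] flags=1000 NE?T → r0=0x55
[7] flags=0011 → (cmp)
[8] flags=0011 CS?T → r4=0xba
[9] flags=0011 VS?T → r4=0xfd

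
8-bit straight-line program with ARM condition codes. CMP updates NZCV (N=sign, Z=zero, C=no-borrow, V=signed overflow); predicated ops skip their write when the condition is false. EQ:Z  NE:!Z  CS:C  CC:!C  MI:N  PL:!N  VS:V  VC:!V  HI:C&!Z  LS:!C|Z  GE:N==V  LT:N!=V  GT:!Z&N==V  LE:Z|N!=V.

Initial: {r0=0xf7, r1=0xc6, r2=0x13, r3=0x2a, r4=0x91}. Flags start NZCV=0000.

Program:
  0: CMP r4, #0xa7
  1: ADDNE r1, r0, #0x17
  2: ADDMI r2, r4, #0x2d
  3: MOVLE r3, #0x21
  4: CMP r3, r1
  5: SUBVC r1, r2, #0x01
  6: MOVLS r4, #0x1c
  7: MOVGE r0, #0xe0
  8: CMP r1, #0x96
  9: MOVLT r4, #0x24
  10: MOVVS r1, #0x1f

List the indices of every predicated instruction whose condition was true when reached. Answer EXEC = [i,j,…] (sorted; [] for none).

[0] flags=1000 → (cmp)
[1] flags=1000 NE?T → r1=0x0e
[2] flags=1000 MI?T → r2=0xbe
[3] flags=1000 LE?T → r3=0x21
[4] flags=0010 → (cmp)
[5] flags=0010 VC?T → r1=0xbd
[6] flags=0010 LS?F → skip
[7] flags=0010 GE?T → r0=0xe0
[8] flags=0010 → (cmp)
[9] flags=0010 LT?F → skip
[10] flags=0010 VS?F → skip

EXEC = [1,2,3,5,7]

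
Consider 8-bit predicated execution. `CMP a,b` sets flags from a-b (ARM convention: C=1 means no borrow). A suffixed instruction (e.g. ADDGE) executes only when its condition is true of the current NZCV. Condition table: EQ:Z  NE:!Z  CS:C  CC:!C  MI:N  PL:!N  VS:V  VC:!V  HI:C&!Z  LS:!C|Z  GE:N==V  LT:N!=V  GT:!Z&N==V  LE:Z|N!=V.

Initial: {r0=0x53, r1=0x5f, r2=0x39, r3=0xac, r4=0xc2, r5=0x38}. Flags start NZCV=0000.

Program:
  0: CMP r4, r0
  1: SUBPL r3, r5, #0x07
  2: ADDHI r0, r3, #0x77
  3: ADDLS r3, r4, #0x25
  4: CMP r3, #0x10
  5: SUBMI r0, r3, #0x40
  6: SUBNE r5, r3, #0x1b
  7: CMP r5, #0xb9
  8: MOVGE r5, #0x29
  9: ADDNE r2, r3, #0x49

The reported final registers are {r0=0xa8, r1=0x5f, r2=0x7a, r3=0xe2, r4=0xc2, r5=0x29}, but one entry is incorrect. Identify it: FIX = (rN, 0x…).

FIX = (r3, 0x31)

0: ✓ CMP  NZCV=0011
1: ✓ SUBPL  r3←0x31
2: ✓ ADDHI  r0←0xa8
3: · ADDLS
4: ✓ CMP  NZCV=0010
5: · SUBMI
6: ✓ SUBNE  r5←0x16
7: ✓ CMP  NZCV=0000
8: ✓ MOVGE  r5←0x29
9: ✓ ADDNE  r2←0x7a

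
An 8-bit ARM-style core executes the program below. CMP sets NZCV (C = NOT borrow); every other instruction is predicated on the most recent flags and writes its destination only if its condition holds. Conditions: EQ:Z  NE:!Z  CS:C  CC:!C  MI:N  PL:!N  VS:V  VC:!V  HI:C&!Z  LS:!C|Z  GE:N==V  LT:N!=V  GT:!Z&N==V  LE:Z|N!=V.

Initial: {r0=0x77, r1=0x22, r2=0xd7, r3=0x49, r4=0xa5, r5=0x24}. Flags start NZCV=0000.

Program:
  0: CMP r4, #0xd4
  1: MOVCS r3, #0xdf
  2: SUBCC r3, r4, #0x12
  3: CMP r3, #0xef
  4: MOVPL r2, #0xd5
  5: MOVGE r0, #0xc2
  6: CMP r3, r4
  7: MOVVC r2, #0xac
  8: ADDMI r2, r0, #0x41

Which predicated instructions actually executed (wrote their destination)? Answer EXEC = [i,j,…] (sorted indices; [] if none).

EXEC = [2,7,8]

[0] flags=1000 → (cmp)
[1] flags=1000 CS?F → skip
[2] flags=1000 CC?T → r3=0x93
[3] flags=1000 → (cmp)
[4] flags=1000 PL?F → skip
[5] flags=1000 GE?F → skip
[6] flags=1000 → (cmp)
[7] flags=1000 VC?T → r2=0xac
[8] flags=1000 MI?T → r2=0xb8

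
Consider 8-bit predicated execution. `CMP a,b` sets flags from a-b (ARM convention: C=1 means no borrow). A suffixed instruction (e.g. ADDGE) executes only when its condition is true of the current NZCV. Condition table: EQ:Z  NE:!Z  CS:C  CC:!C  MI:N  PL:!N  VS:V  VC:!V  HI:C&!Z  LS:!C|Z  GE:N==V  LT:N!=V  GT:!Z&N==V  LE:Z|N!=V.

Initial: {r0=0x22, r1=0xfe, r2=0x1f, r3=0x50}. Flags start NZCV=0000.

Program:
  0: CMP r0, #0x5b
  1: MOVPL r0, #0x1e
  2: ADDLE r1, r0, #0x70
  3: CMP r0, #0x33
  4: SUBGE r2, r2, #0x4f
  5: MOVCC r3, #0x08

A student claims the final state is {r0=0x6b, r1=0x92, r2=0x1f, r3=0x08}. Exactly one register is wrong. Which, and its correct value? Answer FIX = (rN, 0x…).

FIX = (r0, 0x22)

0: ✓ CMP  NZCV=1000
1: · MOVPL
2: ✓ ADDLE  r1←0x92
3: ✓ CMP  NZCV=1000
4: · SUBGE
5: ✓ MOVCC  r3←0x08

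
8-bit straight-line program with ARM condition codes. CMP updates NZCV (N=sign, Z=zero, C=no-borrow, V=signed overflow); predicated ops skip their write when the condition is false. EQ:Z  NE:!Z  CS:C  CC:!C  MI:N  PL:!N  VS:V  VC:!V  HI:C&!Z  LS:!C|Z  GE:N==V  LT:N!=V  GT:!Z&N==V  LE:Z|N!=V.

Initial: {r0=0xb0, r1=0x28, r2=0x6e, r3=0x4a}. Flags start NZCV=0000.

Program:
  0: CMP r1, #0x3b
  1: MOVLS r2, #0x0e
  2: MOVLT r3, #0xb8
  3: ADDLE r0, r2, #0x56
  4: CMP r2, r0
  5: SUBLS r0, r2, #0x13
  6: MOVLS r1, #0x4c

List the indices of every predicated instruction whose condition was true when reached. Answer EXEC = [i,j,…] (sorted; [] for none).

0: ✓ CMP  NZCV=1000
1: ✓ MOVLS  r2←0x0e
2: ✓ MOVLT  r3←0xb8
3: ✓ ADDLE  r0←0x64
4: ✓ CMP  NZCV=1000
5: ✓ SUBLS  r0←0xfb
6: ✓ MOVLS  r1←0x4c

EXEC = [1,2,3,5,6]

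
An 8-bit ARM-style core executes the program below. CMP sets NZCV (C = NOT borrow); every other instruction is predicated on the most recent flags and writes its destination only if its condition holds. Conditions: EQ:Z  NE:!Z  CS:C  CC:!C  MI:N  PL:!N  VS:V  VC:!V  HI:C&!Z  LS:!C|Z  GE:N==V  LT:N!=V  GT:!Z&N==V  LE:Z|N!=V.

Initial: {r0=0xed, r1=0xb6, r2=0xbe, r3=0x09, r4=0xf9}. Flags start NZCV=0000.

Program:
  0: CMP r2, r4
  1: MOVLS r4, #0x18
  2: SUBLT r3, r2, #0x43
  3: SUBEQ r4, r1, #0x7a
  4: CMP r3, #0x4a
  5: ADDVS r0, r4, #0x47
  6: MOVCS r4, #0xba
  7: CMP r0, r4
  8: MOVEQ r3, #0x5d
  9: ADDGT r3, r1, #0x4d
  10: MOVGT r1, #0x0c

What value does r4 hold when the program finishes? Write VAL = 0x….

VAL = 0xba

[0] flags=1000 → (cmp)
[1] flags=1000 LS?T → r4=0x18
[2] flags=1000 LT?T → r3=0x7b
[3] flags=1000 EQ?F → skip
[4] flags=0010 → (cmp)
[5] flags=0010 VS?F → skip
[6] flags=0010 CS?T → r4=0xba
[7] flags=0010 → (cmp)
[8] flags=0010 EQ?F → skip
[9] flags=0010 GT?T → r3=0x03
[10] flags=0010 GT?T → r1=0x0c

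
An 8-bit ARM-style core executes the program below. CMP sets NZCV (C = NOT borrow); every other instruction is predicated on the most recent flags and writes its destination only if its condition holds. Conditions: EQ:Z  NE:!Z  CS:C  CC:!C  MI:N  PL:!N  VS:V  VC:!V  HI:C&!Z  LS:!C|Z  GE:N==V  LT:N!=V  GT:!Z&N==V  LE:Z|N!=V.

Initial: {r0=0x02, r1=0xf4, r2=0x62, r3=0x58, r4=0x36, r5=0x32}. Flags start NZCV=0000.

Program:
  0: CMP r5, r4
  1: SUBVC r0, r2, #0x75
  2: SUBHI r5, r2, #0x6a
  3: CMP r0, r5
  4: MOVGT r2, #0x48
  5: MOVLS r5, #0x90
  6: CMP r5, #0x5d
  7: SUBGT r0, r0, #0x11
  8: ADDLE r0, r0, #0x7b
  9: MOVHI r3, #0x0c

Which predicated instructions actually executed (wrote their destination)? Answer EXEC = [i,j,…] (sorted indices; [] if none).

EXEC = [1,8]

0: ✓ CMP  NZCV=1000
1: ✓ SUBVC  r0←0xed
2: · SUBHI
3: ✓ CMP  NZCV=1010
4: · MOVGT
5: · MOVLS
6: ✓ CMP  NZCV=1000
7: · SUBGT
8: ✓ ADDLE  r0←0x68
9: · MOVHI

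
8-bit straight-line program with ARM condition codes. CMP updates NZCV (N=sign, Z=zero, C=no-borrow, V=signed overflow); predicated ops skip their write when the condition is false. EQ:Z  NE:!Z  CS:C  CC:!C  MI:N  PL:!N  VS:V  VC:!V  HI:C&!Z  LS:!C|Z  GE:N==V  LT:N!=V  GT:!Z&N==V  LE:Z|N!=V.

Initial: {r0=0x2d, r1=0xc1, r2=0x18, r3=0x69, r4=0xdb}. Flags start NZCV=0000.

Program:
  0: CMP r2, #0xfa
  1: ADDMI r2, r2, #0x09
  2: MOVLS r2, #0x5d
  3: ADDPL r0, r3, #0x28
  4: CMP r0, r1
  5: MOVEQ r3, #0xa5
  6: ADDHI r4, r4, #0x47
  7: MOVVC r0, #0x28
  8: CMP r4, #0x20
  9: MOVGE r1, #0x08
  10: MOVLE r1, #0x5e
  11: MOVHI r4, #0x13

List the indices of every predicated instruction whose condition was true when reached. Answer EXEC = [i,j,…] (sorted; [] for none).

EXEC = [2,3,7,10,11]

0: ✓ CMP  NZCV=0000
1: · ADDMI
2: ✓ MOVLS  r2←0x5d
3: ✓ ADDPL  r0←0x91
4: ✓ CMP  NZCV=1000
5: · MOVEQ
6: · ADDHI
7: ✓ MOVVC  r0←0x28
8: ✓ CMP  NZCV=1010
9: · MOVGE
10: ✓ MOVLE  r1←0x5e
11: ✓ MOVHI  r4←0x13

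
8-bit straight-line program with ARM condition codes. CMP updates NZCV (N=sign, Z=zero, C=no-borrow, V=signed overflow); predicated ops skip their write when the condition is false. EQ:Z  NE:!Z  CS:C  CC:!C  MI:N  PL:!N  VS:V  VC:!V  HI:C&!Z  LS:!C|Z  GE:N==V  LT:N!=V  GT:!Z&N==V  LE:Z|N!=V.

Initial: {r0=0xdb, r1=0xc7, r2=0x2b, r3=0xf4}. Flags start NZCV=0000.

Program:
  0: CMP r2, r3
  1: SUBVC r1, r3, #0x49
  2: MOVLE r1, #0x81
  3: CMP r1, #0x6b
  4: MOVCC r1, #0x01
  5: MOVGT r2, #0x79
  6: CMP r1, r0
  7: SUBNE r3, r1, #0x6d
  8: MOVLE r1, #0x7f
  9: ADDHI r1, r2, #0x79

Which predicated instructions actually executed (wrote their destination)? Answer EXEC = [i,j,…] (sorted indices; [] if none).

EXEC = [1,7,8]

[0] flags=0000 → (cmp)
[1] flags=0000 VC?T → r1=0xab
[2] flags=0000 LE?F → skip
[3] flags=0011 → (cmp)
[4] flags=0011 CC?F → skip
[5] flags=0011 GT?F → skip
[6] flags=1000 → (cmp)
[7] flags=1000 NE?T → r3=0x3e
[8] flags=1000 LE?T → r1=0x7f
[9] flags=1000 HI?F → skip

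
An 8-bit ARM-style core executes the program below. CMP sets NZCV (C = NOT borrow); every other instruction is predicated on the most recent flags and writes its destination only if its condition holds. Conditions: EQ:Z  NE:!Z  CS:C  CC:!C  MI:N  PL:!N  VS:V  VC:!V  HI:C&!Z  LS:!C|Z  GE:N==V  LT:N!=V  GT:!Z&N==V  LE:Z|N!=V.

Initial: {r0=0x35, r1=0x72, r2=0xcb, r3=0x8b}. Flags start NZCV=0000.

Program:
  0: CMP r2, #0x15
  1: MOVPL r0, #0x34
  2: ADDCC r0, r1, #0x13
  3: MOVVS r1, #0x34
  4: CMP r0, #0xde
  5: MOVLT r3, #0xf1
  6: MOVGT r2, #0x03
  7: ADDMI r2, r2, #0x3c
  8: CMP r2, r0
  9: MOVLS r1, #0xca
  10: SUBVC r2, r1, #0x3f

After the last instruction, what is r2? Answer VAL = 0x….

VAL = 0x8b

0: ✓ CMP  NZCV=1010
1: · MOVPL
2: · ADDCC
3: · MOVVS
4: ✓ CMP  NZCV=0000
5: · MOVLT
6: ✓ MOVGT  r2←0x03
7: · ADDMI
8: ✓ CMP  NZCV=1000
9: ✓ MOVLS  r1←0xca
10: ✓ SUBVC  r2←0x8b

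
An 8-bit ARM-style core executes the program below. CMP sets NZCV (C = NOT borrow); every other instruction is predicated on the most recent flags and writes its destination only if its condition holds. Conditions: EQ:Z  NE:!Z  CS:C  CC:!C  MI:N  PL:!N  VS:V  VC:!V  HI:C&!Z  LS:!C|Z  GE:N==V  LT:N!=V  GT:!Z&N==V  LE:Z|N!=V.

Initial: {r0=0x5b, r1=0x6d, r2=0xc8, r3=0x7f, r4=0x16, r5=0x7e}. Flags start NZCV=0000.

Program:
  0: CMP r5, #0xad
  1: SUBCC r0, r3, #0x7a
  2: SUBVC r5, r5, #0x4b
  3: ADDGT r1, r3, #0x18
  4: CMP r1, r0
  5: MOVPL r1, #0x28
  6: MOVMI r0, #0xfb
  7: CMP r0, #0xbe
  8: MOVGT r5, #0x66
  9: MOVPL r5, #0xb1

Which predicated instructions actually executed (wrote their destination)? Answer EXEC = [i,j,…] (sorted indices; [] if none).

[0] flags=1001 → (cmp)
[1] flags=1001 CC?T → r0=0x05
[2] flags=1001 VC?F → skip
[3] flags=1001 GT?T → r1=0x97
[4] flags=1010 → (cmp)
[5] flags=1010 PL?F → skip
[6] flags=1010 MI?T → r0=0xfb
[7] flags=0010 → (cmp)
[8] flags=0010 GT?T → r5=0x66
[9] flags=0010 PL?T → r5=0xb1

EXEC = [1,3,6,8,9]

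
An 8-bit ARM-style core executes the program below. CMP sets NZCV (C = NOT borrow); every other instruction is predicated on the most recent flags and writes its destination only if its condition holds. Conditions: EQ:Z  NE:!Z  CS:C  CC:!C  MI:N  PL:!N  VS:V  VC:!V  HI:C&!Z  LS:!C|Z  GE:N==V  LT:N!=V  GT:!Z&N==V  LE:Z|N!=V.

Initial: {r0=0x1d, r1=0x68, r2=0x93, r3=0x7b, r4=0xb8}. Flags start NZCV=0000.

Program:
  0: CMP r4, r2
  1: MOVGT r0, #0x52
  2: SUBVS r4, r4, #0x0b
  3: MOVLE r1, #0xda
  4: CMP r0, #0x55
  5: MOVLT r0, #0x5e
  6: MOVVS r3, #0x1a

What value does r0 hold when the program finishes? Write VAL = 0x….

[0] flags=0010 → (cmp)
[1] flags=0010 GT?T → r0=0x52
[2] flags=0010 VS?F → skip
[3] flags=0010 LE?F → skip
[4] flags=1000 → (cmp)
[5] flags=1000 LT?T → r0=0x5e
[6] flags=1000 VS?F → skip

VAL = 0x5e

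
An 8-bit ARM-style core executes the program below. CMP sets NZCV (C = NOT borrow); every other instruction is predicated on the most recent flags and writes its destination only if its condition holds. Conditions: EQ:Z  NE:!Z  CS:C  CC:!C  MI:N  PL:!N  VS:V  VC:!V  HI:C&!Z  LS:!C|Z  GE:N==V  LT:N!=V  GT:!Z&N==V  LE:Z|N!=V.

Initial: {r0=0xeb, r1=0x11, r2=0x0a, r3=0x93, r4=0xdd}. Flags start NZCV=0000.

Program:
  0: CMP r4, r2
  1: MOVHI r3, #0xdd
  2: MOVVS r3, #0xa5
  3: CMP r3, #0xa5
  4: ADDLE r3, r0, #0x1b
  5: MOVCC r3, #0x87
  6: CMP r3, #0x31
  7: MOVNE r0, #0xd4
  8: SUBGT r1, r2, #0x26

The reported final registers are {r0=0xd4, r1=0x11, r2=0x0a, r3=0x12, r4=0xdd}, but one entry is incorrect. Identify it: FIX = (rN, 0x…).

[0] flags=1010 → (cmp)
[1] flags=1010 HI?T → r3=0xdd
[2] flags=1010 VS?F → skip
[3] flags=0010 → (cmp)
[4] flags=0010 LE?F → skip
[5] flags=0010 CC?F → skip
[6] flags=1010 → (cmp)
[7] flags=1010 NE?T → r0=0xd4
[8] flags=1010 GT?F → skip

FIX = (r3, 0xdd)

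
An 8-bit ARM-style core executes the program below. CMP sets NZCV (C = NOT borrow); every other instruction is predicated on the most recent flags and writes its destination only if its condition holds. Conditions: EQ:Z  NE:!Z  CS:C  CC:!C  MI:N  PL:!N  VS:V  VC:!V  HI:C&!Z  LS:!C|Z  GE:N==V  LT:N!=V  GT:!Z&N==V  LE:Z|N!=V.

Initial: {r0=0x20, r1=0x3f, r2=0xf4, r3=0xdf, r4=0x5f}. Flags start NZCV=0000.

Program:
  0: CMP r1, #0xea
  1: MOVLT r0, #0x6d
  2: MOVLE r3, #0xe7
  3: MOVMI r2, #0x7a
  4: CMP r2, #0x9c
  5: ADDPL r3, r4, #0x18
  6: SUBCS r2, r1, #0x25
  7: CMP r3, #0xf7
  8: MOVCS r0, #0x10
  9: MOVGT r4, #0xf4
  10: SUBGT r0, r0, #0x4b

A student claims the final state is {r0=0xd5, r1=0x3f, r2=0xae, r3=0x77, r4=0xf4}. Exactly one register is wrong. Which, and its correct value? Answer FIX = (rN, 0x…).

[0] flags=0000 → (cmp)
[1] flags=0000 LT?F → skip
[2] flags=0000 LE?F → skip
[3] flags=0000 MI?F → skip
[4] flags=0010 → (cmp)
[5] flags=0010 PL?T → r3=0x77
[6] flags=0010 CS?T → r2=0x1a
[7] flags=1001 → (cmp)
[8] flags=1001 CS?F → skip
[9] flags=1001 GT?T → r4=0xf4
[10] flags=1001 GT?T → r0=0xd5

FIX = (r2, 0x1a)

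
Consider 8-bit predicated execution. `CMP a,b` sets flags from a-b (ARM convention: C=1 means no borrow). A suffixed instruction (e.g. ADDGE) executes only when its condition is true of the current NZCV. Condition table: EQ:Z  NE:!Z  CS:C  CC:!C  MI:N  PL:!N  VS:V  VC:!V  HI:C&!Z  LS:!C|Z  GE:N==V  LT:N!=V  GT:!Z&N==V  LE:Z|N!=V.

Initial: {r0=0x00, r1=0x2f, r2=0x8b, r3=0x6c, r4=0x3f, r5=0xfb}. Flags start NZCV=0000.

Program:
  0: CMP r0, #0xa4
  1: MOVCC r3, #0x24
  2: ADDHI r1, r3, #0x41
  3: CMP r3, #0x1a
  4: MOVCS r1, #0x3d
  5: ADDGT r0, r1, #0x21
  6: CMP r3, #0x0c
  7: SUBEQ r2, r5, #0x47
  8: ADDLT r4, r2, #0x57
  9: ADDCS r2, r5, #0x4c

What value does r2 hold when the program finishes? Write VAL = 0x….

0: ✓ CMP  NZCV=0000
1: ✓ MOVCC  r3←0x24
2: · ADDHI
3: ✓ CMP  NZCV=0010
4: ✓ MOVCS  r1←0x3d
5: ✓ ADDGT  r0←0x5e
6: ✓ CMP  NZCV=0010
7: · SUBEQ
8: · ADDLT
9: ✓ ADDCS  r2←0x47

VAL = 0x47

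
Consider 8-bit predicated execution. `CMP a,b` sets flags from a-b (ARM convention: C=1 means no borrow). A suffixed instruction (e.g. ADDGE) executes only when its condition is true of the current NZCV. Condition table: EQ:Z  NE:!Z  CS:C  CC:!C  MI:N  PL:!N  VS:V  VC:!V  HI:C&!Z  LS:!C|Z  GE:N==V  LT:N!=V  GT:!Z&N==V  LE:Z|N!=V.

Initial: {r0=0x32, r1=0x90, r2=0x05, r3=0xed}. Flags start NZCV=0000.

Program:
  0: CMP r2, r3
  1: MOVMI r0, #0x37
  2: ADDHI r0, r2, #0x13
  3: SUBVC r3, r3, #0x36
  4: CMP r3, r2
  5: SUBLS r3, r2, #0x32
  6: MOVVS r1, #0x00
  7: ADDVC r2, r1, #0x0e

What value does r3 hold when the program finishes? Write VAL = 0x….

VAL = 0xb7

[0] flags=0000 → (cmp)
[1] flags=0000 MI?F → skip
[2] flags=0000 HI?F → skip
[3] flags=0000 VC?T → r3=0xb7
[4] flags=1010 → (cmp)
[5] flags=1010 LS?F → skip
[6] flags=1010 VS?F → skip
[7] flags=1010 VC?T → r2=0x9e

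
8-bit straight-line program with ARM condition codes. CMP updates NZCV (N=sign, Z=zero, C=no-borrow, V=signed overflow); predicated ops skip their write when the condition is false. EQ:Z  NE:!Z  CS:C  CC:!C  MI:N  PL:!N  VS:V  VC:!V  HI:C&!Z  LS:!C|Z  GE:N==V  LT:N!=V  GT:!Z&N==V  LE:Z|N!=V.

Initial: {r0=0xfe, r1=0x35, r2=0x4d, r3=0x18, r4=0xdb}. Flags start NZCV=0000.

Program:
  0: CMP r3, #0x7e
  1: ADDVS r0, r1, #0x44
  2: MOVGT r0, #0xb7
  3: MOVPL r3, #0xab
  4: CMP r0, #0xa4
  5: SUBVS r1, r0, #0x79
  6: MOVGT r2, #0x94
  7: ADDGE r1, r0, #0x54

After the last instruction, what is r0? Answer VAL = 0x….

VAL = 0xfe

0: ✓ CMP  NZCV=1000
1: · ADDVS
2: · MOVGT
3: · MOVPL
4: ✓ CMP  NZCV=0010
5: · SUBVS
6: ✓ MOVGT  r2←0x94
7: ✓ ADDGE  r1←0x52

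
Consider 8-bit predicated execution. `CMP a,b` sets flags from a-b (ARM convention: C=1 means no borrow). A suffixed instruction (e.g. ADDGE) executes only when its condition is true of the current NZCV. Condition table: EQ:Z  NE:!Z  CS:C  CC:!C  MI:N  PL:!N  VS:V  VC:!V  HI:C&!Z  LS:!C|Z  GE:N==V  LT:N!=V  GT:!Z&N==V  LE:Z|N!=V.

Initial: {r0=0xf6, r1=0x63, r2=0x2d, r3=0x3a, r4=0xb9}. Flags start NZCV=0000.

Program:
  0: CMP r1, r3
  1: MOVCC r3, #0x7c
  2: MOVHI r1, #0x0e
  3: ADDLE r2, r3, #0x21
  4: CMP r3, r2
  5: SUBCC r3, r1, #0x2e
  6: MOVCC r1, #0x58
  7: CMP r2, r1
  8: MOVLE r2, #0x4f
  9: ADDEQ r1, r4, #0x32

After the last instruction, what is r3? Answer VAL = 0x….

VAL = 0x3a

0: ✓ CMP  NZCV=0010
1: · MOVCC
2: ✓ MOVHI  r1←0x0e
3: · ADDLE
4: ✓ CMP  NZCV=0010
5: · SUBCC
6: · MOVCC
7: ✓ CMP  NZCV=0010
8: · MOVLE
9: · ADDEQ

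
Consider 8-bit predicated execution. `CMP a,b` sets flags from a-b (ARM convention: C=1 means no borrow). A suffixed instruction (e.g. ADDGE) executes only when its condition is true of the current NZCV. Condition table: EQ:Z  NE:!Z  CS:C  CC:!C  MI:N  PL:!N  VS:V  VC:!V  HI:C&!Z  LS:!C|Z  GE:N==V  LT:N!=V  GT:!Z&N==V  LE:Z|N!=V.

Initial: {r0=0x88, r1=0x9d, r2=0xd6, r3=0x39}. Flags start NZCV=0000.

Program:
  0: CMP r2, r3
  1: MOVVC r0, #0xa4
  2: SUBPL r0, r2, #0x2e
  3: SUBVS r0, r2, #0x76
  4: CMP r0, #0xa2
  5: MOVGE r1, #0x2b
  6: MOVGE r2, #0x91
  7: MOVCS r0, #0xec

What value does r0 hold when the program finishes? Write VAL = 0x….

VAL = 0xec

0: ✓ CMP  NZCV=1010
1: ✓ MOVVC  r0←0xa4
2: · SUBPL
3: · SUBVS
4: ✓ CMP  NZCV=0010
5: ✓ MOVGE  r1←0x2b
6: ✓ MOVGE  r2←0x91
7: ✓ MOVCS  r0←0xec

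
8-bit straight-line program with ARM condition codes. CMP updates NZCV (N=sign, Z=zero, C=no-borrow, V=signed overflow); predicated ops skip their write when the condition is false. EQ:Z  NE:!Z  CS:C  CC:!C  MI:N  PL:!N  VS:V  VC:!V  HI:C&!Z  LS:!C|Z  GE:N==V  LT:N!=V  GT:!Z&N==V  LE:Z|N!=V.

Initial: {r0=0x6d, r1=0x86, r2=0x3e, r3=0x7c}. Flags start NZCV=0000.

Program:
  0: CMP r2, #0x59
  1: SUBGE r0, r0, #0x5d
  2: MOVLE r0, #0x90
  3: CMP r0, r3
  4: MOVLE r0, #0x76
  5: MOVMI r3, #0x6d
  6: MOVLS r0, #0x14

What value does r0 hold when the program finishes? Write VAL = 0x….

VAL = 0x76

0: ✓ CMP  NZCV=1000
1: · SUBGE
2: ✓ MOVLE  r0←0x90
3: ✓ CMP  NZCV=0011
4: ✓ MOVLE  r0←0x76
5: · MOVMI
6: · MOVLS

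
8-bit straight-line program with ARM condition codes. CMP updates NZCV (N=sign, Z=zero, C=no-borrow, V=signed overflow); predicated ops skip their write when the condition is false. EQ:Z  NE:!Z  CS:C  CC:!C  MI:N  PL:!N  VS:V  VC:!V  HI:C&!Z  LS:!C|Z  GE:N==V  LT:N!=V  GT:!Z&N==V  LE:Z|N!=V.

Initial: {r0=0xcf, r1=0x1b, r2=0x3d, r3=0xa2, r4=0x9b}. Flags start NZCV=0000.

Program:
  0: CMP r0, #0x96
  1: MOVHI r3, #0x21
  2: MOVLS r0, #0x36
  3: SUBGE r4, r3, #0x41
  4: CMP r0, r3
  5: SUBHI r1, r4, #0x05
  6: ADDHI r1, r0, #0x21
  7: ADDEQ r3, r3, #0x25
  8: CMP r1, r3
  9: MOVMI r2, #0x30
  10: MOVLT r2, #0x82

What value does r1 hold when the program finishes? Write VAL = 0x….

VAL = 0xf0

[0] flags=0010 → (cmp)
[1] flags=0010 HI?T → r3=0x21
[2] flags=0010 LS?F → skip
[3] flags=0010 GE?T → r4=0xe0
[4] flags=1010 → (cmp)
[5] flags=1010 HI?T → r1=0xdb
[6] flags=1010 HI?T → r1=0xf0
[7] flags=1010 EQ?F → skip
[8] flags=1010 → (cmp)
[9] flags=1010 MI?T → r2=0x30
[10] flags=1010 LT?T → r2=0x82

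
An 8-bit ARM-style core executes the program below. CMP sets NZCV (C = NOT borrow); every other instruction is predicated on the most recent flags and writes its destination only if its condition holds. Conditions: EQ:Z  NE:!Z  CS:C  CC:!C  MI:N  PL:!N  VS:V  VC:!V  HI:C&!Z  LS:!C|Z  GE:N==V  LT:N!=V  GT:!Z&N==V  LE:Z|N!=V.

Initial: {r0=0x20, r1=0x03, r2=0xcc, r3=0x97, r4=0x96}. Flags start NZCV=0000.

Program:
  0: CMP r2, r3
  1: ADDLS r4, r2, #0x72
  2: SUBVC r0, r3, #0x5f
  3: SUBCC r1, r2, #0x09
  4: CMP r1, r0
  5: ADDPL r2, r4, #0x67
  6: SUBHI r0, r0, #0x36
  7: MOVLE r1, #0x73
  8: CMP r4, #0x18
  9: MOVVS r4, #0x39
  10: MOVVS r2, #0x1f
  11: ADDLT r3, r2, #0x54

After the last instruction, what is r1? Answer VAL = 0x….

0: ✓ CMP  NZCV=0010
1: · ADDLS
2: ✓ SUBVC  r0←0x38
3: · SUBCC
4: ✓ CMP  NZCV=1000
5: · ADDPL
6: · SUBHI
7: ✓ MOVLE  r1←0x73
8: ✓ CMP  NZCV=0011
9: ✓ MOVVS  r4←0x39
10: ✓ MOVVS  r2←0x1f
11: ✓ ADDLT  r3←0x73

VAL = 0x73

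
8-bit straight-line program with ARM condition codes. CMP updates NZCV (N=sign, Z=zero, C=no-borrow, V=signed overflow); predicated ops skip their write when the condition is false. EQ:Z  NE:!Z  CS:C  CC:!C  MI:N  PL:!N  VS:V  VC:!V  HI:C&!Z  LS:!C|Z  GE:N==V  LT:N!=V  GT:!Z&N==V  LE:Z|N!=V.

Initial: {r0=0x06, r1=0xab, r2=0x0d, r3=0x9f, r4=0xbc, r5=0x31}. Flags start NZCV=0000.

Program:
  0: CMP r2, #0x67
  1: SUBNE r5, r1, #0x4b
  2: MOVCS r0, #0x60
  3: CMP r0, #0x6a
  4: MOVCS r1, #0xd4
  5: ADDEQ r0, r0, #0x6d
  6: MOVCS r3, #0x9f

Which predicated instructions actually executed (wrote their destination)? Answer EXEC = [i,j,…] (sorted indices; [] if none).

[0] flags=1000 → (cmp)
[1] flags=1000 NE?T → r5=0x60
[2] flags=1000 CS?F → skip
[3] flags=1000 → (cmp)
[4] flags=1000 CS?F → skip
[5] flags=1000 EQ?F → skip
[6] flags=1000 CS?F → skip

EXEC = [1]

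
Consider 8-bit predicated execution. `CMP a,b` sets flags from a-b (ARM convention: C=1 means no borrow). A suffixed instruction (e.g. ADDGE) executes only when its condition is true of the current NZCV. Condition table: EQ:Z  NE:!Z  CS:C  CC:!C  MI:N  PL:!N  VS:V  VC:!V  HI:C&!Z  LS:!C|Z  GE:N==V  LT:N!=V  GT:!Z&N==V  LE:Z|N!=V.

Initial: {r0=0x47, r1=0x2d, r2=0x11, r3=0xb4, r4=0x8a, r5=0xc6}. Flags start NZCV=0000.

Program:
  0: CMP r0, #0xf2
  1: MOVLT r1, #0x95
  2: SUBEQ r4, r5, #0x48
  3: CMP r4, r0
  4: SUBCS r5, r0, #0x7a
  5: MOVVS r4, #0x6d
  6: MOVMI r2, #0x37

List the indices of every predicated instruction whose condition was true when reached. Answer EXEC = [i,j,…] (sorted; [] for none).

[0] flags=0000 → (cmp)
[1] flags=0000 LT?F → skip
[2] flags=0000 EQ?F → skip
[3] flags=0011 → (cmp)
[4] flags=0011 CS?T → r5=0xcd
[5] flags=0011 VS?T → r4=0x6d
[6] flags=0011 MI?F → skip

EXEC = [4,5]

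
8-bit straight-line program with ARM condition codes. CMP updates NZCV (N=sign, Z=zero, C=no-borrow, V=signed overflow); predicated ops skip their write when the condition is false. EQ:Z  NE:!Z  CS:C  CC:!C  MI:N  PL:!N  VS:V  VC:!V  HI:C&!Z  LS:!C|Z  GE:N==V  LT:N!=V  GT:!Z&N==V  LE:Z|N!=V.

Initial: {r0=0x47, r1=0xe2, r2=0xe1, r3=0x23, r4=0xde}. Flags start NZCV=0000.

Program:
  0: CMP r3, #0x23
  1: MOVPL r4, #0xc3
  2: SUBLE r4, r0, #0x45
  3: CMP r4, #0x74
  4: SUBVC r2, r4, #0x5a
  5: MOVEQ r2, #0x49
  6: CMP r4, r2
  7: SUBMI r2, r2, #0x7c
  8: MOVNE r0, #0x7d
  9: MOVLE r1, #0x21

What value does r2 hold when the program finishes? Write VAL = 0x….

0: ✓ CMP  NZCV=0110
1: ✓ MOVPL  r4←0xc3
2: ✓ SUBLE  r4←0x02
3: ✓ CMP  NZCV=1000
4: ✓ SUBVC  r2←0xa8
5: · MOVEQ
6: ✓ CMP  NZCV=0000
7: · SUBMI
8: ✓ MOVNE  r0←0x7d
9: · MOVLE

VAL = 0xa8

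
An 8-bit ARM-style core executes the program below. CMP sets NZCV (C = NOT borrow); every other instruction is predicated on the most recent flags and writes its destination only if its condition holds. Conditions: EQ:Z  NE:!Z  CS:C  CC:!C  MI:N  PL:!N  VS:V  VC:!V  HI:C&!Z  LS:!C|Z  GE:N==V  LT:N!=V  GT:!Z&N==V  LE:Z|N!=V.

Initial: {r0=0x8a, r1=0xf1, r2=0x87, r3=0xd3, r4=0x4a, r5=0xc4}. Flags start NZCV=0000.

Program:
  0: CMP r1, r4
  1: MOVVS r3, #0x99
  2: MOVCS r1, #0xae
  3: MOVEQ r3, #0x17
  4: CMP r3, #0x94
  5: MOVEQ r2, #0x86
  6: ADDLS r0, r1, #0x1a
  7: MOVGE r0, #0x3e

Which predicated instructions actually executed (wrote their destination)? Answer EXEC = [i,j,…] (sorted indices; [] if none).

0: ✓ CMP  NZCV=1010
1: · MOVVS
2: ✓ MOVCS  r1←0xae
3: · MOVEQ
4: ✓ CMP  NZCV=0010
5: · MOVEQ
6: · ADDLS
7: ✓ MOVGE  r0←0x3e

EXEC = [2,7]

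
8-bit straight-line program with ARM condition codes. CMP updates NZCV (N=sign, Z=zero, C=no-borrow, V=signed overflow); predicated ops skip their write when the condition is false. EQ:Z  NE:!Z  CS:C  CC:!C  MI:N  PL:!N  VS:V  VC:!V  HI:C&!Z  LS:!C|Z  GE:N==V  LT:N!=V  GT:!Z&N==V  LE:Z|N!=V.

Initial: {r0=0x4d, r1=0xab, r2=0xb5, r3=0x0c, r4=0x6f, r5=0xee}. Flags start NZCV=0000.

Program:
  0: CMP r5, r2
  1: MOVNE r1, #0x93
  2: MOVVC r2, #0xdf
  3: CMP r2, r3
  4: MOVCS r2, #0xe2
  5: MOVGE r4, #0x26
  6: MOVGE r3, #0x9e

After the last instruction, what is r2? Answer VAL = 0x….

0: ✓ CMP  NZCV=0010
1: ✓ MOVNE  r1←0x93
2: ✓ MOVVC  r2←0xdf
3: ✓ CMP  NZCV=1010
4: ✓ MOVCS  r2←0xe2
5: · MOVGE
6: · MOVGE

VAL = 0xe2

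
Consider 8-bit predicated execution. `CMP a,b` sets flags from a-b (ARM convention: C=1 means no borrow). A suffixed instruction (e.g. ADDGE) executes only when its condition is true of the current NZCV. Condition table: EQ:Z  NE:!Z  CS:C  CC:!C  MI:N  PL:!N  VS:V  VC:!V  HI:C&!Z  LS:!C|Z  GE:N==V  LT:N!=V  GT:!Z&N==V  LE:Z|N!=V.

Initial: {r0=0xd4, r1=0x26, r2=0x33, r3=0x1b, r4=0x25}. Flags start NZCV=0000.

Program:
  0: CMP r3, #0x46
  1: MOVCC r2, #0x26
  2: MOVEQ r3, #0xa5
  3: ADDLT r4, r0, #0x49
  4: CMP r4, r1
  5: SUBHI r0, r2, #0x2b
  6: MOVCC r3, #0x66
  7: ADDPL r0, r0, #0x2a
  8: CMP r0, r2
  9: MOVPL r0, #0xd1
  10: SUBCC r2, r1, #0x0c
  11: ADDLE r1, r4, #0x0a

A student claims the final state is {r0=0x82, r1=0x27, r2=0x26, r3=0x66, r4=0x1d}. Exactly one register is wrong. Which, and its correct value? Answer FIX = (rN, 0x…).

FIX = (r0, 0xd4)

0: ✓ CMP  NZCV=1000
1: ✓ MOVCC  r2←0x26
2: · MOVEQ
3: ✓ ADDLT  r4←0x1d
4: ✓ CMP  NZCV=1000
5: · SUBHI
6: ✓ MOVCC  r3←0x66
7: · ADDPL
8: ✓ CMP  NZCV=1010
9: · MOVPL
10: · SUBCC
11: ✓ ADDLE  r1←0x27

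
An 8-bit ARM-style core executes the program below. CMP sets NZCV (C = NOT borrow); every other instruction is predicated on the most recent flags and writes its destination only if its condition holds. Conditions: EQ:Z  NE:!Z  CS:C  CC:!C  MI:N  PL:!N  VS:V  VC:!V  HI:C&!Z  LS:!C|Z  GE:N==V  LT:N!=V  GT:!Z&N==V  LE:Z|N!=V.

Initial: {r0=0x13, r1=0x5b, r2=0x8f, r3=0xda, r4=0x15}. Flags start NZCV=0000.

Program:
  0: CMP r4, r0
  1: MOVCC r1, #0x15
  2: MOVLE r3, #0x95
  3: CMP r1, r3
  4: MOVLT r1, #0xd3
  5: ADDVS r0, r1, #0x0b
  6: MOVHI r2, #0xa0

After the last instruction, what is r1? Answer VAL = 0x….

0: ✓ CMP  NZCV=0010
1: · MOVCC
2: · MOVLE
3: ✓ CMP  NZCV=1001
4: · MOVLT
5: ✓ ADDVS  r0←0x66
6: · MOVHI

VAL = 0x5b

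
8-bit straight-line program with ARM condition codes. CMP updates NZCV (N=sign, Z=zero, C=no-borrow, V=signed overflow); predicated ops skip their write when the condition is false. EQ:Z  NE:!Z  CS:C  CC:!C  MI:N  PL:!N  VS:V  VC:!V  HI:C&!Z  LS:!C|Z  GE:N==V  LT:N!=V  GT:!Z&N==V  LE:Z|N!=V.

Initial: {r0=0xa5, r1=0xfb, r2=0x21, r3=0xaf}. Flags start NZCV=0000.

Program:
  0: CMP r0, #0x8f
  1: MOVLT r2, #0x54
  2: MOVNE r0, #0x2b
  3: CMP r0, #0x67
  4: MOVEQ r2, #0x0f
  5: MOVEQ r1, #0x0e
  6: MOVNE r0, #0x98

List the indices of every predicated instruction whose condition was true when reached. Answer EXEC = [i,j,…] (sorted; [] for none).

[0] flags=0010 → (cmp)
[1] flags=0010 LT?F → skip
[2] flags=0010 NE?T → r0=0x2b
[3] flags=1000 → (cmp)
[4] flags=1000 EQ?F → skip
[5] flags=1000 EQ?F → skip
[6] flags=1000 NE?T → r0=0x98

EXEC = [2,6]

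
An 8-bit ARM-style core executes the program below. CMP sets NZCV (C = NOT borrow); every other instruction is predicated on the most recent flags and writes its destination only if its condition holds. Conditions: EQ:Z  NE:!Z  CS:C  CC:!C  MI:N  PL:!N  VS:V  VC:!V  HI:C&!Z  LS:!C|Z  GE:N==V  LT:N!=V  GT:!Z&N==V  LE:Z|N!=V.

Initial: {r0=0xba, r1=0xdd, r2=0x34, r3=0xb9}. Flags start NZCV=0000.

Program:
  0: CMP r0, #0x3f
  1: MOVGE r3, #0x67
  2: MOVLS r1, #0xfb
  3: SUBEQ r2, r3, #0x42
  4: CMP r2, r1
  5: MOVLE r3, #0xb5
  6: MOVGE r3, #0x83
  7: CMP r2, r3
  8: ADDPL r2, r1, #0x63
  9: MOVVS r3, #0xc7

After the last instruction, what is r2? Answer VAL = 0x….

VAL = 0x34

0: ✓ CMP  NZCV=0011
1: · MOVGE
2: · MOVLS
3: · SUBEQ
4: ✓ CMP  NZCV=0000
5: · MOVLE
6: ✓ MOVGE  r3←0x83
7: ✓ CMP  NZCV=1001
8: · ADDPL
9: ✓ MOVVS  r3←0xc7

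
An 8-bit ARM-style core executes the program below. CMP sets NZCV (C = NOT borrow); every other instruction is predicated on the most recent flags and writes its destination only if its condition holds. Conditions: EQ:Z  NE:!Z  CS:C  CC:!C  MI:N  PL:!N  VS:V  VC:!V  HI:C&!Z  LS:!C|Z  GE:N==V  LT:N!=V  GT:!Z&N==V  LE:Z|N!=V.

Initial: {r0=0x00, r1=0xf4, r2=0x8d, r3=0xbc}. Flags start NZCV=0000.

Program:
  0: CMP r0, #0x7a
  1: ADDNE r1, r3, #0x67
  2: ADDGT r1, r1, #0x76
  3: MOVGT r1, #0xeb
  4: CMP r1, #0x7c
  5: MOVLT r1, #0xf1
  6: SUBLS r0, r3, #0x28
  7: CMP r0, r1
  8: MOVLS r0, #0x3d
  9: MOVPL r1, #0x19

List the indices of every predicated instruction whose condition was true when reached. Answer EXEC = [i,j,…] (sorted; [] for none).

0: ✓ CMP  NZCV=1000
1: ✓ ADDNE  r1←0x23
2: · ADDGT
3: · MOVGT
4: ✓ CMP  NZCV=1000
5: ✓ MOVLT  r1←0xf1
6: ✓ SUBLS  r0←0x94
7: ✓ CMP  NZCV=1000
8: ✓ MOVLS  r0←0x3d
9: · MOVPL

EXEC = [1,5,6,8]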